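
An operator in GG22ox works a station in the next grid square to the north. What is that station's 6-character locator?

Latitude subsquare x = 23; +1 → 24, wraps to 0 = a, carry into square.
Latitude square 2; +1 → 3.
The longitude characters are unchanged.

GG23oa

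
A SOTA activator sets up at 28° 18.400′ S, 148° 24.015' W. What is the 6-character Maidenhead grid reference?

BG51tq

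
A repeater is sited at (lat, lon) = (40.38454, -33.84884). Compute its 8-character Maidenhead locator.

HN30bj82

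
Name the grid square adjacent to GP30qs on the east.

Longitude subsquare q = 16; +1 → 17 = r.
The latitude characters are unchanged.

GP30rs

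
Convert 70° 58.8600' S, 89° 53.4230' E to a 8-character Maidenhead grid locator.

NB49wa64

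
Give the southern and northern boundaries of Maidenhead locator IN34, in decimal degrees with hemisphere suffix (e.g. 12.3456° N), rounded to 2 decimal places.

44.00° N, 45.00° N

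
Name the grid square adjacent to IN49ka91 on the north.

Latitude extended square 1; +1 → 2.
The longitude characters are unchanged.

IN49ka92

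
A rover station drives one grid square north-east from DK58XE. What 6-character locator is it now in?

DK68af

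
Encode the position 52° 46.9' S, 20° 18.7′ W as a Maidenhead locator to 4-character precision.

HD97

Shift to the Maidenhead origin (180°W, 90°S): lon 159.69, lat 37.22.
Field: lon ⌊159.69/20⌋ = 7 → H; lat ⌊37.22/10⌋ = 3 → D.
Square: lon ⌊19.69/2⌋ = 9; lat ⌊7.22/1⌋ = 7.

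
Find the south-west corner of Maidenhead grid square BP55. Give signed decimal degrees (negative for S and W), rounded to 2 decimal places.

Field B=1, P=15: +1·20° lon, +15·10° lat → SW at lon -160°, lat 60°.
Square 5, 5: +5·2° lon, +5·1° lat → SW at lon -150°, lat 65°.
latitude 65.00, longitude -150.00.

65.00, -150.00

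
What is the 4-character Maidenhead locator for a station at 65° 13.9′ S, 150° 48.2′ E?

QC54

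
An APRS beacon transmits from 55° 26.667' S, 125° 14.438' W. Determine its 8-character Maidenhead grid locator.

Add 180° to longitude and 90° to latitude: 54.75937, 34.55555.
Field: 54.75937/20 → 2 → C, 34.55555/10 → 3 → D; chars CD.
Square: 14.75937/2 → 7, 4.55555/1 → 4; chars 74.
Subsquare: 0.75937/0.0833333 → 9 → j, 0.55555/0.0416667 → 13 → n; chars jn.
Extended square: 0.00937/0.00833333 → 1, 0.01388/0.00416667 → 3; chars 13.

CD74jn13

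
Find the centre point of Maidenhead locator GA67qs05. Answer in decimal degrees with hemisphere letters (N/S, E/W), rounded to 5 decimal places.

82.22708° S, 46.66250° W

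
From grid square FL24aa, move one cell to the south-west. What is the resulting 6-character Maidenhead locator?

Longitude subsquare a = 0; −1 → -1, wraps to 23 = x, carry into square.
Longitude square 2; −1 → 1.
Latitude subsquare a = 0; −1 → -1, wraps to 23 = x, carry into square.
Latitude square 4; −1 → 3.

FL13xx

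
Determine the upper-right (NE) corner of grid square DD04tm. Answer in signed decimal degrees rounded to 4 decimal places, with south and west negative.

-55.4583, -118.3333

Field D=3, D=3: +3·20° lon, +3·10° lat → SW at lon -120°, lat -60°.
Square 0, 4: +0·2° lon, +4·1° lat → SW at lon -120°, lat -56°.
Subsquare t=19, m=12: +19·0.0833333° lon, +12·0.0416667° lat → SW at lon -118.417°, lat -55.5°.
Cell spans 0.0833333° lon × 0.0416667° lat. NE corner is SW corner plus one full cell.
latitude -55.4583, longitude -118.3333.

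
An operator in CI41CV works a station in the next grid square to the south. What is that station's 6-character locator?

CI41cu

Latitude subsquare v = 21; −1 → 20 = u.
The longitude characters are unchanged.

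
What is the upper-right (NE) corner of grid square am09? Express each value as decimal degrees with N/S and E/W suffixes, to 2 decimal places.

Field A=0, M=12: +0·20° lon, +12·10° lat → SW at lon -180°, lat 30°.
Square 0, 9: +0·2° lon, +9·1° lat → SW at lon -180°, lat 39°.
Cell spans 2° lon × 1° lat. NE corner is SW corner plus one full cell.
latitude 40.00° N, longitude 178.00° W.

40.00° N, 178.00° W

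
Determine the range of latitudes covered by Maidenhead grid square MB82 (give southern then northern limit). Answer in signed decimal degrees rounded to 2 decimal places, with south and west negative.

-78.00, -77.00

Field M=12, B=1: +12·20° lon, +1·10° lat → SW at lon 60°, lat -80°.
Square 8, 2: +8·2° lon, +2·1° lat → SW at lon 76°, lat -78°.
Cell spans 2° lon × 1° lat.
south -78.00, north -77.00.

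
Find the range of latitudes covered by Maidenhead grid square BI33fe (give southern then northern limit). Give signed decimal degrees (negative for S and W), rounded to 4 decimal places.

Field B=1, I=8: +1·20° lon, +8·10° lat → SW at lon -160°, lat -10°.
Square 3, 3: +3·2° lon, +3·1° lat → SW at lon -154°, lat -7°.
Subsquare f=5, e=4: +5·0.0833333° lon, +4·0.0416667° lat → SW at lon -153.583°, lat -6.83333°.
Cell spans 0.0833333° lon × 0.0416667° lat.
south -6.8333, north -6.7917.

-6.8333, -6.7917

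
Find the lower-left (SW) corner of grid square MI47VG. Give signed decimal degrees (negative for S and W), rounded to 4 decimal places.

-2.7500, 69.7500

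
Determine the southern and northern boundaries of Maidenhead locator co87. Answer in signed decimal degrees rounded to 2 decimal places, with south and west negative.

57.00, 58.00

Field C=2, O=14: +2·20° lon, +14·10° lat → SW at lon -140°, lat 50°.
Square 8, 7: +8·2° lon, +7·1° lat → SW at lon -124°, lat 57°.
Cell spans 2° lon × 1° lat.
south 57.00, north 58.00.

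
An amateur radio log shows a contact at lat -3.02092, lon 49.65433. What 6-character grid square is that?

Offset from 180°W / 90°S: lon 229.6543°, lat 86.9791°.
Field (20°×10°, letters A–R): lon ⌊229.6543/20⌋ = 11 → L; lat ⌊86.9791/10⌋ = 8 → I.
Square (2°×1°, digits 0–9): lon ⌊9.6543/2⌋ = 4; lat ⌊6.9791/1⌋ = 6.
Subsquare (5′×2.5′, letters a–x): lon ⌊1.6543/0.0833333⌋ = 19 → t; lat ⌊0.9791/0.0416667⌋ = 23 → x.

LI46tx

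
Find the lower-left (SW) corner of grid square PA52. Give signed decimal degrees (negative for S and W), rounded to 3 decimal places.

-88.000, 130.000

Field P=15, A=0: +15·20° lon, +0·10° lat → SW at lon 120°, lat -90°.
Square 5, 2: +5·2° lon, +2·1° lat → SW at lon 130°, lat -88°.
latitude -88.000, longitude 130.000.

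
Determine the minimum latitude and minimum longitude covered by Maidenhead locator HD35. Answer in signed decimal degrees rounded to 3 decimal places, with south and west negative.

Field H=7, D=3: +7·20° lon, +3·10° lat → SW at lon -40°, lat -60°.
Square 3, 5: +3·2° lon, +5·1° lat → SW at lon -34°, lat -55°.
latitude -55.000, longitude -34.000.

-55.000, -34.000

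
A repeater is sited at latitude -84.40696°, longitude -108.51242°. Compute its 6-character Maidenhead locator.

DA55ro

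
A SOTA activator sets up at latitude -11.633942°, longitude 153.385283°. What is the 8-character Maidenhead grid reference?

QH68qi67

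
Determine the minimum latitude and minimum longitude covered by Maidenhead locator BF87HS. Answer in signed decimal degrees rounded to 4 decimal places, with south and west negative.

Field B=1, F=5: +1·20° lon, +5·10° lat → SW at lon -160°, lat -40°.
Square 8, 7: +8·2° lon, +7·1° lat → SW at lon -144°, lat -33°.
Subsquare h=7, s=18: +7·0.0833333° lon, +18·0.0416667° lat → SW at lon -143.417°, lat -32.25°.
latitude -32.2500, longitude -143.4167.

-32.2500, -143.4167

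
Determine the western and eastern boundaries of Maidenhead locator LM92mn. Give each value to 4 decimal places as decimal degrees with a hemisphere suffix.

Field L=11, M=12: +11·20° lon, +12·10° lat → SW at lon 40°, lat 30°.
Square 9, 2: +9·2° lon, +2·1° lat → SW at lon 58°, lat 32°.
Subsquare m=12, n=13: +12·0.0833333° lon, +13·0.0416667° lat → SW at lon 59°, lat 32.5417°.
Cell spans 0.0833333° lon × 0.0416667° lat.
west 59.0000° E, east 59.0833° E.

59.0000° E, 59.0833° E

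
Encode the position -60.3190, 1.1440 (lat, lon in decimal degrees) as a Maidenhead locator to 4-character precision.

JC09

Offset from 180°W / 90°S: lon 181.14°, lat 29.68°.
Field: lon ⌊181.14/20⌋ = 9 → J; lat ⌊29.68/10⌋ = 2 → C.
Square: lon ⌊1.14/2⌋ = 0; lat ⌊9.68/1⌋ = 9.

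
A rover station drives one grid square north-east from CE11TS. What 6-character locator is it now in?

CE11ut

Longitude subsquare t = 19; +1 → 20 = u.
Latitude subsquare s = 18; +1 → 19 = t.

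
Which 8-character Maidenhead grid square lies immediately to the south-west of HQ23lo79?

Longitude extended square 7; −1 → 6.
Latitude extended square 9; −1 → 8.

HQ23lo68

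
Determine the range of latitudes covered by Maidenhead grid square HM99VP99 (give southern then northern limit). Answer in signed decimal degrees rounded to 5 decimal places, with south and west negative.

39.66250, 39.66667

Field H=7, M=12: +7·20° lon, +12·10° lat → SW at lon -40°, lat 30°.
Square 9, 9: +9·2° lon, +9·1° lat → SW at lon -22°, lat 39°.
Subsquare v=21, p=15: +21·0.0833333° lon, +15·0.0416667° lat → SW at lon -20.25°, lat 39.625°.
Extended square 9, 9: +9·0.00833333° lon, +9·0.00416667° lat → SW at lon -20.175°, lat 39.6625°.
Cell spans 0.00833333° lon × 0.00416667° lat.
south 39.66250, north 39.66667.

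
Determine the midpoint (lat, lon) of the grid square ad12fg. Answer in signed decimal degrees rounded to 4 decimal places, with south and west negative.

Field A=0, D=3: +0·20° lon, +3·10° lat → SW at lon -180°, lat -60°.
Square 1, 2: +1·2° lon, +2·1° lat → SW at lon -178°, lat -58°.
Subsquare f=5, g=6: +5·0.0833333° lon, +6·0.0416667° lat → SW at lon -177.583°, lat -57.75°.
Cell spans 0.0833333° lon × 0.0416667° lat. Centre is SW corner plus half of each.
latitude -57.7292, longitude -177.5417.

-57.7292, -177.5417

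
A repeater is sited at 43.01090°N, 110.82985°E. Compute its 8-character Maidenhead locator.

ON53ja92

Add 180° to longitude and 90° to latitude: 290.82985, 133.01090.
Field: lon ⌊290.82985/20⌋ = 14 → O; lat ⌊133.01090/10⌋ = 13 → N.
Square: lon ⌊10.82985/2⌋ = 5; lat ⌊3.01090/1⌋ = 3.
Subsquare: lon ⌊0.82985/0.0833333⌋ = 9 → j; lat ⌊0.01090/0.0416667⌋ = 0 → a.
Extended square: lon ⌊0.07985/0.00833333⌋ = 9; lat ⌊0.01090/0.00416667⌋ = 2.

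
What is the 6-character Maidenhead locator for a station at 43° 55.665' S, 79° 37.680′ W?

Shift to the Maidenhead origin (180°W, 90°S): lon 100.3720, lat 46.0722.
Field (20°×10°, letters A–R): lon ⌊100.3720/20⌋ = 5 → F; lat ⌊46.0722/10⌋ = 4 → E.
Square (2°×1°, digits 0–9): lon ⌊0.3720/2⌋ = 0; lat ⌊6.0722/1⌋ = 6.
Subsquare (5′×2.5′, letters a–x): lon ⌊0.3720/0.0833333⌋ = 4 → e; lat ⌊0.0722/0.0416667⌋ = 1 → b.

FE06eb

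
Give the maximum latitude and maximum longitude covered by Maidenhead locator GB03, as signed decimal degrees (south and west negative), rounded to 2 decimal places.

-76.00, -58.00

Field G=6, B=1: +6·20° lon, +1·10° lat → SW at lon -60°, lat -80°.
Square 0, 3: +0·2° lon, +3·1° lat → SW at lon -60°, lat -77°.
Cell spans 2° lon × 1° lat. NE corner is SW corner plus one full cell.
latitude -76.00, longitude -58.00.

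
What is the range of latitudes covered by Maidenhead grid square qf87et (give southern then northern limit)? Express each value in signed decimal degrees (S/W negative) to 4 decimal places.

-32.2083, -32.1667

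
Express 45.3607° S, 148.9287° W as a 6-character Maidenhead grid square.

BE54mp

Add 180° to longitude and 90° to latitude: 31.0713, 44.6393.
Field: lon ⌊31.0713/20⌋ = 1 → B; lat ⌊44.6393/10⌋ = 4 → E.
Square: lon ⌊11.0713/2⌋ = 5; lat ⌊4.6393/1⌋ = 4.
Subsquare: lon ⌊1.0713/0.0833333⌋ = 12 → m; lat ⌊0.6393/0.0416667⌋ = 15 → p.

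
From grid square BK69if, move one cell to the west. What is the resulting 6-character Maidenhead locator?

BK69hf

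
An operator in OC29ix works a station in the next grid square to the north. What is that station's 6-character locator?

Latitude subsquare x = 23; +1 → 24, wraps to 0 = a, carry into square.
Latitude square 9; +1 → 10, wraps to 0, carry into field.
Latitude field C = 2; +1 → 3 = D.
The longitude characters are unchanged.

OD20ia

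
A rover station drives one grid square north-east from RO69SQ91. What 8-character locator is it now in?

RO69tq02

Longitude extended square 9; +1 → 10, wraps to 0, carry into subsquare.
Longitude subsquare s = 18; +1 → 19 = t.
Latitude extended square 1; +1 → 2.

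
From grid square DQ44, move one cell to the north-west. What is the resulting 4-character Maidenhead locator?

DQ35

Longitude square 4; −1 → 3.
Latitude square 4; +1 → 5.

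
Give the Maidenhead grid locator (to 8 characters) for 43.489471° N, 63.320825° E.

Add 180° to longitude and 90° to latitude: 243.32083, 133.48947.
Field (20°×10°, letters A–R): lon ⌊243.32083/20⌋ = 12 → M; lat ⌊133.48947/10⌋ = 13 → N.
Square (2°×1°, digits 0–9): lon ⌊3.32083/2⌋ = 1; lat ⌊3.48947/1⌋ = 3.
Subsquare (5′×2.5′, letters a–x): lon ⌊1.32083/0.0833333⌋ = 15 → p; lat ⌊0.48947/0.0416667⌋ = 11 → l.
Extended square (30″×15″, digits 0–9): lon ⌊0.07083/0.00833333⌋ = 8; lat ⌊0.03114/0.00416667⌋ = 7.

MN13pl87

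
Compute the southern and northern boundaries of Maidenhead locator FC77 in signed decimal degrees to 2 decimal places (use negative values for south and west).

Field F=5, C=2: +5·20° lon, +2·10° lat → SW at lon -80°, lat -70°.
Square 7, 7: +7·2° lon, +7·1° lat → SW at lon -66°, lat -63°.
Cell spans 2° lon × 1° lat.
south -63.00, north -62.00.

-63.00, -62.00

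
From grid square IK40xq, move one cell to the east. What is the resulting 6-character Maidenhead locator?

Longitude subsquare x = 23; +1 → 24, wraps to 0 = a, carry into square.
Longitude square 4; +1 → 5.
The latitude characters are unchanged.

IK50aq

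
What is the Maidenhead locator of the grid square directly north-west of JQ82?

Longitude square 8; −1 → 7.
Latitude square 2; +1 → 3.

JQ73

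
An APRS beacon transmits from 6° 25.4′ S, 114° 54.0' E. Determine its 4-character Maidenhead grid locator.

Offset from 180°W / 90°S: lon 294.90°, lat 83.58°.
Field: 294.90/20 → 14 → O, 83.58/10 → 8 → I; chars OI.
Square: 14.90/2 → 7, 3.58/1 → 3; chars 73.

OI73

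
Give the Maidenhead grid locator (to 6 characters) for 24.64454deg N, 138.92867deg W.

Add 180° to longitude and 90° to latitude: 41.0713, 114.6445.
Field: 41.0713/20 → 2 → C, 114.6445/10 → 11 → L; chars CL.
Square: 1.0713/2 → 0, 4.6445/1 → 4; chars 04.
Subsquare: 1.0713/0.0833333 → 12 → m, 0.6445/0.0416667 → 15 → p; chars mp.

CL04mp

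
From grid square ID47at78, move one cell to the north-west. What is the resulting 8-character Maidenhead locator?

ID47at69

Longitude extended square 7; −1 → 6.
Latitude extended square 8; +1 → 9.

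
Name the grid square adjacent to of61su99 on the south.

OF61su98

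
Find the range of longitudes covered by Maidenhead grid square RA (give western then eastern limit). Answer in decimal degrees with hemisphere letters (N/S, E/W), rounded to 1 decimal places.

Field R=17, A=0: +17·20° lon, +0·10° lat → SW at lon 160°, lat -90°.
Cell spans 20° lon × 10° lat.
west 160.0° E, east 180.0° E.

160.0° E, 180.0° E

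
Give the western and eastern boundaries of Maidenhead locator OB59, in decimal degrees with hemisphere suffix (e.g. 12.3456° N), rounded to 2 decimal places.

110.00° E, 112.00° E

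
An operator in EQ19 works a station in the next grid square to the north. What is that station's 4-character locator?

Latitude square 9; +1 → 10, wraps to 0, carry into field.
Latitude field Q = 16; +1 → 17 = R.
The longitude characters are unchanged.

ER10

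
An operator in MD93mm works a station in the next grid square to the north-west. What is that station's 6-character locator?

MD93ln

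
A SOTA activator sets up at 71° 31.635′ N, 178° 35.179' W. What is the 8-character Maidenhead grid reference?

Add 180° to longitude and 90° to latitude: 1.41368, 161.52725.
Field: 1.41368/20 → 0 → A, 161.52725/10 → 16 → Q; chars AQ.
Square: 1.41368/2 → 0, 1.52725/1 → 1; chars 01.
Subsquare: 1.41368/0.0833333 → 16 → q, 0.52725/0.0416667 → 12 → m; chars qm.
Extended square: 0.08035/0.00833333 → 9, 0.02725/0.00416667 → 6; chars 96.

AQ01qm96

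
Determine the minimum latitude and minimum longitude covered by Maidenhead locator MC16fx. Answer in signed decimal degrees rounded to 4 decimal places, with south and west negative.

-63.0417, 62.4167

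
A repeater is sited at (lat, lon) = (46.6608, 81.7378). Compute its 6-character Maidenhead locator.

Add 180° to longitude and 90° to latitude: 261.7378, 136.6608.
Field: lon ⌊261.7378/20⌋ = 13 → N; lat ⌊136.6608/10⌋ = 13 → N.
Square: lon ⌊1.7378/2⌋ = 0; lat ⌊6.6608/1⌋ = 6.
Subsquare: lon ⌊1.7378/0.0833333⌋ = 20 → u; lat ⌊0.6608/0.0416667⌋ = 15 → p.

NN06up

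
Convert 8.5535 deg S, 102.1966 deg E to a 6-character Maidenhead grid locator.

OI11ck

Add 180° to longitude and 90° to latitude: 282.1966, 81.4465.
Field: lon ⌊282.1966/20⌋ = 14 → O; lat ⌊81.4465/10⌋ = 8 → I.
Square: lon ⌊2.1966/2⌋ = 1; lat ⌊1.4465/1⌋ = 1.
Subsquare: lon ⌊0.1966/0.0833333⌋ = 2 → c; lat ⌊0.4465/0.0416667⌋ = 10 → k.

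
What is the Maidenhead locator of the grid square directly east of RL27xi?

RL37ai

Longitude subsquare x = 23; +1 → 24, wraps to 0 = a, carry into square.
Longitude square 2; +1 → 3.
The latitude characters are unchanged.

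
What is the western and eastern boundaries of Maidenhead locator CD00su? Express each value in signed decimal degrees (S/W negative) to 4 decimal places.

-138.5000, -138.4167

Field C=2, D=3: +2·20° lon, +3·10° lat → SW at lon -140°, lat -60°.
Square 0, 0: +0·2° lon, +0·1° lat → SW at lon -140°, lat -60°.
Subsquare s=18, u=20: +18·0.0833333° lon, +20·0.0416667° lat → SW at lon -138.5°, lat -59.1667°.
Cell spans 0.0833333° lon × 0.0416667° lat.
west -138.5000, east -138.4167.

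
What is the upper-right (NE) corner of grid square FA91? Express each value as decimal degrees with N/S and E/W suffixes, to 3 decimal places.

88.000° S, 60.000° W

Field F=5, A=0: +5·20° lon, +0·10° lat → SW at lon -80°, lat -90°.
Square 9, 1: +9·2° lon, +1·1° lat → SW at lon -62°, lat -89°.
Cell spans 2° lon × 1° lat. NE corner is SW corner plus one full cell.
latitude 88.000° S, longitude 60.000° W.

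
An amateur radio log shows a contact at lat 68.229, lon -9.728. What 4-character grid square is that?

Add 180° to longitude and 90° to latitude: 170.27, 158.23.
Field: lon ⌊170.27/20⌋ = 8 → I; lat ⌊158.23/10⌋ = 15 → P.
Square: lon ⌊10.27/2⌋ = 5; lat ⌊8.23/1⌋ = 8.

IP58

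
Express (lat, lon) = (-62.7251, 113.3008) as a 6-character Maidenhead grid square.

OC67pg

Add 180° to longitude and 90° to latitude: 293.3008, 27.2749.
Field: lon ⌊293.3008/20⌋ = 14 → O; lat ⌊27.2749/10⌋ = 2 → C.
Square: lon ⌊13.3008/2⌋ = 6; lat ⌊7.2749/1⌋ = 7.
Subsquare: lon ⌊1.3008/0.0833333⌋ = 15 → p; lat ⌊0.2749/0.0416667⌋ = 6 → g.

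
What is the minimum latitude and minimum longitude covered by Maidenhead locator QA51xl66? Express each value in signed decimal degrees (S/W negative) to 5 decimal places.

-88.51667, 151.96667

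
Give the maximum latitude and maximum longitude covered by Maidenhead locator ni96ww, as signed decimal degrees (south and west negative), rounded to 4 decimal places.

-3.0417, 99.9167

Field N=13, I=8: +13·20° lon, +8·10° lat → SW at lon 80°, lat -10°.
Square 9, 6: +9·2° lon, +6·1° lat → SW at lon 98°, lat -4°.
Subsquare w=22, w=22: +22·0.0833333° lon, +22·0.0416667° lat → SW at lon 99.8333°, lat -3.08333°.
Cell spans 0.0833333° lon × 0.0416667° lat. NE corner is SW corner plus one full cell.
latitude -3.0417, longitude 99.9167.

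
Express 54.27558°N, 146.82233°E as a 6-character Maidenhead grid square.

Shift to the Maidenhead origin (180°W, 90°S): lon 326.8223, lat 144.2756.
Field: lon ⌊326.8223/20⌋ = 16 → Q; lat ⌊144.2756/10⌋ = 14 → O.
Square: lon ⌊6.8223/2⌋ = 3; lat ⌊4.2756/1⌋ = 4.
Subsquare: lon ⌊0.8223/0.0833333⌋ = 9 → j; lat ⌊0.2756/0.0416667⌋ = 6 → g.

QO34jg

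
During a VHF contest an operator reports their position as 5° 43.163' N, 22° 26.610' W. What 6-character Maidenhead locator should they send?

Add 180° to longitude and 90° to latitude: 157.5565, 95.7194.
Field: lon ⌊157.5565/20⌋ = 7 → H; lat ⌊95.7194/10⌋ = 9 → J.
Square: lon ⌊17.5565/2⌋ = 8; lat ⌊5.7194/1⌋ = 5.
Subsquare: lon ⌊1.5565/0.0833333⌋ = 18 → s; lat ⌊0.7194/0.0416667⌋ = 17 → r.

HJ85sr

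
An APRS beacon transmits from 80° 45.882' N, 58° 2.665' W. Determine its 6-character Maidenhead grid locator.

Add 180° to longitude and 90° to latitude: 121.9556, 170.7647.
Field: 121.9556/20 → 6 → G, 170.7647/10 → 17 → R; chars GR.
Square: 1.9556/2 → 0, 0.7647/1 → 0; chars 00.
Subsquare: 1.9556/0.0833333 → 23 → x, 0.7647/0.0416667 → 18 → s; chars xs.

GR00xs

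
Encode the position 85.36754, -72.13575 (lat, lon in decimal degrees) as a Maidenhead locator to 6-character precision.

FR35wi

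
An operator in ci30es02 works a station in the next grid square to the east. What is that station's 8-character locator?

CI30es12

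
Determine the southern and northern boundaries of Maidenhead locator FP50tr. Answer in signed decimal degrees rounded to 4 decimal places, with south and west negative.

Field F=5, P=15: +5·20° lon, +15·10° lat → SW at lon -80°, lat 60°.
Square 5, 0: +5·2° lon, +0·1° lat → SW at lon -70°, lat 60°.
Subsquare t=19, r=17: +19·0.0833333° lon, +17·0.0416667° lat → SW at lon -68.4167°, lat 60.7083°.
Cell spans 0.0833333° lon × 0.0416667° lat.
south 60.7083, north 60.7500.

60.7083, 60.7500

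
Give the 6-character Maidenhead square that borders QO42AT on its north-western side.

Longitude subsquare a = 0; −1 → -1, wraps to 23 = x, carry into square.
Longitude square 4; −1 → 3.
Latitude subsquare t = 19; +1 → 20 = u.

QO32xu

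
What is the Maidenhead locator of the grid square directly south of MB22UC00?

MB22ub09

Latitude extended square 0; −1 → -1, wraps to 9, carry into subsquare.
Latitude subsquare c = 2; −1 → 1 = b.
The longitude characters are unchanged.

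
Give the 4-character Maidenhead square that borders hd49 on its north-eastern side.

Longitude square 4; +1 → 5.
Latitude square 9; +1 → 10, wraps to 0, carry into field.
Latitude field D = 3; +1 → 4 = E.

HE50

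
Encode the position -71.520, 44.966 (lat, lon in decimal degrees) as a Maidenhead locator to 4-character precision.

LB28

Add 180° to longitude and 90° to latitude: 224.97, 18.48.
Field (20°×10°, letters A–R): lon ⌊224.97/20⌋ = 11 → L; lat ⌊18.48/10⌋ = 1 → B.
Square (2°×1°, digits 0–9): lon ⌊4.97/2⌋ = 2; lat ⌊8.48/1⌋ = 8.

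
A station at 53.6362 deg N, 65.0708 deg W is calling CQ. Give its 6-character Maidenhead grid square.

FO73lp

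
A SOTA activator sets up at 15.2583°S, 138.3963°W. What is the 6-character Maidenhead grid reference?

Offset from 180°W / 90°S: lon 41.6037°, lat 74.7417°.
Field: 41.6037/20 → 2 → C, 74.7417/10 → 7 → H; chars CH.
Square: 1.6037/2 → 0, 4.7417/1 → 4; chars 04.
Subsquare: 1.6037/0.0833333 → 19 → t, 0.7417/0.0416667 → 17 → r; chars tr.

CH04tr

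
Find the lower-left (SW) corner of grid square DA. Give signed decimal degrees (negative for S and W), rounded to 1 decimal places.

-90.0, -120.0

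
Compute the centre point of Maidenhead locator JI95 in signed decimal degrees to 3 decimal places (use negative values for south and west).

-4.500, 19.000

Field J=9, I=8: +9·20° lon, +8·10° lat → SW at lon 0°, lat -10°.
Square 9, 5: +9·2° lon, +5·1° lat → SW at lon 18°, lat -5°.
Cell spans 2° lon × 1° lat. Centre is SW corner plus half of each.
latitude -4.500, longitude 19.000.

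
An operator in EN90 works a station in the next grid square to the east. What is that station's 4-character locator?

Longitude square 9; +1 → 10, wraps to 0, carry into field.
Longitude field E = 4; +1 → 5 = F.
The latitude characters are unchanged.

FN00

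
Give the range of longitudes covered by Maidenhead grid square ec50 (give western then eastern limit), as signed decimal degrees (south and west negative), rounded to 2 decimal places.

-90.00, -88.00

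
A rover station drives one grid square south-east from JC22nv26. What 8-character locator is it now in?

Longitude extended square 2; +1 → 3.
Latitude extended square 6; −1 → 5.

JC22nv35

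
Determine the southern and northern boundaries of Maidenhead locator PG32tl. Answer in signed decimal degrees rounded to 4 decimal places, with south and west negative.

Field P=15, G=6: +15·20° lon, +6·10° lat → SW at lon 120°, lat -30°.
Square 3, 2: +3·2° lon, +2·1° lat → SW at lon 126°, lat -28°.
Subsquare t=19, l=11: +19·0.0833333° lon, +11·0.0416667° lat → SW at lon 127.583°, lat -27.5417°.
Cell spans 0.0833333° lon × 0.0416667° lat.
south -27.5417, north -27.5000.

-27.5417, -27.5000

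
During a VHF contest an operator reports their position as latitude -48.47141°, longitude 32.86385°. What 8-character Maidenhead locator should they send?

Offset from 180°W / 90°S: lon 212.86385°, lat 41.52859°.
Field: lon ⌊212.86385/20⌋ = 10 → K; lat ⌊41.52859/10⌋ = 4 → E.
Square: lon ⌊12.86385/2⌋ = 6; lat ⌊1.52859/1⌋ = 1.
Subsquare: lon ⌊0.86385/0.0833333⌋ = 10 → k; lat ⌊0.52859/0.0416667⌋ = 12 → m.
Extended square: lon ⌊0.03052/0.00833333⌋ = 3; lat ⌊0.02859/0.00416667⌋ = 6.

KE61km36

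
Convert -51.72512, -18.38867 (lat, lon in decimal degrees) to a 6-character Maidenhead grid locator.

ID08tg

Offset from 180°W / 90°S: lon 161.6113°, lat 38.2749°.
Field: lon ⌊161.6113/20⌋ = 8 → I; lat ⌊38.2749/10⌋ = 3 → D.
Square: lon ⌊1.6113/2⌋ = 0; lat ⌊8.2749/1⌋ = 8.
Subsquare: lon ⌊1.6113/0.0833333⌋ = 19 → t; lat ⌊0.2749/0.0416667⌋ = 6 → g.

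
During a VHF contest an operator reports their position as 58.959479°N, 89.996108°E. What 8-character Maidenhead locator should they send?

NO48xx90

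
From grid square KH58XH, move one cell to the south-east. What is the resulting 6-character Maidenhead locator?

Longitude subsquare x = 23; +1 → 24, wraps to 0 = a, carry into square.
Longitude square 5; +1 → 6.
Latitude subsquare h = 7; −1 → 6 = g.

KH68ag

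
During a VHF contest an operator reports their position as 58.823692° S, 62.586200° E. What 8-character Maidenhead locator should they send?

MD11he02

Shift to the Maidenhead origin (180°W, 90°S): lon 242.58620, lat 31.17631.
Field (20°×10°, letters A–R): lon ⌊242.58620/20⌋ = 12 → M; lat ⌊31.17631/10⌋ = 3 → D.
Square (2°×1°, digits 0–9): lon ⌊2.58620/2⌋ = 1; lat ⌊1.17631/1⌋ = 1.
Subsquare (5′×2.5′, letters a–x): lon ⌊0.58620/0.0833333⌋ = 7 → h; lat ⌊0.17631/0.0416667⌋ = 4 → e.
Extended square (30″×15″, digits 0–9): lon ⌊0.00287/0.00833333⌋ = 0; lat ⌊0.00964/0.00416667⌋ = 2.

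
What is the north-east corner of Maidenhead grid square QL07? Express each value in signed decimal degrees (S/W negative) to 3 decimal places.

Field Q=16, L=11: +16·20° lon, +11·10° lat → SW at lon 140°, lat 20°.
Square 0, 7: +0·2° lon, +7·1° lat → SW at lon 140°, lat 27°.
Cell spans 2° lon × 1° lat. NE corner is SW corner plus one full cell.
latitude 28.000, longitude 142.000.

28.000, 142.000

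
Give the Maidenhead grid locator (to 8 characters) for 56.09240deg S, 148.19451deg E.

Offset from 180°W / 90°S: lon 328.19451°, lat 33.90760°.
Field (20°×10°, letters A–R): lon ⌊328.19451/20⌋ = 16 → Q; lat ⌊33.90760/10⌋ = 3 → D.
Square (2°×1°, digits 0–9): lon ⌊8.19451/2⌋ = 4; lat ⌊3.90760/1⌋ = 3.
Subsquare (5′×2.5′, letters a–x): lon ⌊0.19451/0.0833333⌋ = 2 → c; lat ⌊0.90760/0.0416667⌋ = 21 → v.
Extended square (30″×15″, digits 0–9): lon ⌊0.02784/0.00833333⌋ = 3; lat ⌊0.03260/0.00416667⌋ = 7.

QD43cv37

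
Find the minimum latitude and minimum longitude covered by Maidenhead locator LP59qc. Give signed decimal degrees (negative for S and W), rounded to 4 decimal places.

Field L=11, P=15: +11·20° lon, +15·10° lat → SW at lon 40°, lat 60°.
Square 5, 9: +5·2° lon, +9·1° lat → SW at lon 50°, lat 69°.
Subsquare q=16, c=2: +16·0.0833333° lon, +2·0.0416667° lat → SW at lon 51.3333°, lat 69.0833°.
latitude 69.0833, longitude 51.3333.

69.0833, 51.3333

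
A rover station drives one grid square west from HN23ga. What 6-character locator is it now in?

Longitude subsquare g = 6; −1 → 5 = f.
The latitude characters are unchanged.

HN23fa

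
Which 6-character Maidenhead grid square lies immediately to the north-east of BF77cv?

Longitude subsquare c = 2; +1 → 3 = d.
Latitude subsquare v = 21; +1 → 22 = w.

BF77dw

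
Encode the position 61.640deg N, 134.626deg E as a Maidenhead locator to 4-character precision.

PP71

Offset from 180°W / 90°S: lon 314.63°, lat 151.64°.
Field (20°×10°, letters A–R): 314.63/20 → 15 → P, 151.64/10 → 15 → P; chars PP.
Square (2°×1°, digits 0–9): 14.63/2 → 7, 1.64/1 → 1; chars 71.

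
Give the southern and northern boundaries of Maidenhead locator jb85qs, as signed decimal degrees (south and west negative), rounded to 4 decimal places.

Field J=9, B=1: +9·20° lon, +1·10° lat → SW at lon 0°, lat -80°.
Square 8, 5: +8·2° lon, +5·1° lat → SW at lon 16°, lat -75°.
Subsquare q=16, s=18: +16·0.0833333° lon, +18·0.0416667° lat → SW at lon 17.3333°, lat -74.25°.
Cell spans 0.0833333° lon × 0.0416667° lat.
south -74.2500, north -74.2083.

-74.2500, -74.2083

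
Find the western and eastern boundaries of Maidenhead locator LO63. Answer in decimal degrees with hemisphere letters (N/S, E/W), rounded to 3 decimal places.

52.000° E, 54.000° E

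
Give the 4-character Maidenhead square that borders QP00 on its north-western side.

Longitude square 0; −1 → -1, wraps to 9, carry into field.
Longitude field Q = 16; −1 → 15 = P.
Latitude square 0; +1 → 1.

PP91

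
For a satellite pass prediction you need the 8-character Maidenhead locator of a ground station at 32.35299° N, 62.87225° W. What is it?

FM82ni54

Offset from 180°W / 90°S: lon 117.12775°, lat 122.35299°.
Field: 117.12775/20 → 5 → F, 122.35299/10 → 12 → M; chars FM.
Square: 17.12775/2 → 8, 2.35299/1 → 2; chars 82.
Subsquare: 1.12775/0.0833333 → 13 → n, 0.35299/0.0416667 → 8 → i; chars ni.
Extended square: 0.04442/0.00833333 → 5, 0.01966/0.00416667 → 4; chars 54.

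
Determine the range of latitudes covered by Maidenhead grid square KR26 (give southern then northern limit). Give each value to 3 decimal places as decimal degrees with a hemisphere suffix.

Field K=10, R=17: +10·20° lon, +17·10° lat → SW at lon 20°, lat 80°.
Square 2, 6: +2·2° lon, +6·1° lat → SW at lon 24°, lat 86°.
Cell spans 2° lon × 1° lat.
south 86.000° N, north 87.000° N.

86.000° N, 87.000° N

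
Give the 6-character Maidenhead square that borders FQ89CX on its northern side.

FR80ca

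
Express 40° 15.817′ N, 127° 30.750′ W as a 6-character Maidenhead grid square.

Offset from 180°W / 90°S: lon 52.4875°, lat 130.2636°.
Field: 52.4875/20 → 2 → C, 130.2636/10 → 13 → N; chars CN.
Square: 12.4875/2 → 6, 0.2636/1 → 0; chars 60.
Subsquare: 0.4875/0.0833333 → 5 → f, 0.2636/0.0416667 → 6 → g; chars fg.

CN60fg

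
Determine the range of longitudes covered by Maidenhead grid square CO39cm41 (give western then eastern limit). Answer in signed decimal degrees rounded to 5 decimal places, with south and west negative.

-133.80000, -133.79167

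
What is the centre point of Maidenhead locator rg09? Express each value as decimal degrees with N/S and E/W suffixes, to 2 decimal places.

20.50° S, 161.00° E

Field R=17, G=6: +17·20° lon, +6·10° lat → SW at lon 160°, lat -30°.
Square 0, 9: +0·2° lon, +9·1° lat → SW at lon 160°, lat -21°.
Cell spans 2° lon × 1° lat. Centre is SW corner plus half of each.
latitude 20.50° S, longitude 161.00° E.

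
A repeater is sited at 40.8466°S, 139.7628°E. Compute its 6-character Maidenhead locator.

PE99vd

Shift to the Maidenhead origin (180°W, 90°S): lon 319.7628, lat 49.1534.
Field: lon ⌊319.7628/20⌋ = 15 → P; lat ⌊49.1534/10⌋ = 4 → E.
Square: lon ⌊19.7628/2⌋ = 9; lat ⌊9.1534/1⌋ = 9.
Subsquare: lon ⌊1.7628/0.0833333⌋ = 21 → v; lat ⌊0.1534/0.0416667⌋ = 3 → d.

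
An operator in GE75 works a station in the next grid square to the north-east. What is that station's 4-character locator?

GE86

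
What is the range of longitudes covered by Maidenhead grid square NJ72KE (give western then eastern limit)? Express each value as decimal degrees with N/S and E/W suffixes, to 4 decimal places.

Field N=13, J=9: +13·20° lon, +9·10° lat → SW at lon 80°, lat 0°.
Square 7, 2: +7·2° lon, +2·1° lat → SW at lon 94°, lat 2°.
Subsquare k=10, e=4: +10·0.0833333° lon, +4·0.0416667° lat → SW at lon 94.8333°, lat 2.16667°.
Cell spans 0.0833333° lon × 0.0416667° lat.
west 94.8333° E, east 94.9167° E.

94.8333° E, 94.9167° E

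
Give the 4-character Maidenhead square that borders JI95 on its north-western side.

Longitude square 9; −1 → 8.
Latitude square 5; +1 → 6.

JI86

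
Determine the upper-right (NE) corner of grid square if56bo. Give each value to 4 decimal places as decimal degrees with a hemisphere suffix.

33.3750° S, 9.8333° W

Field I=8, F=5: +8·20° lon, +5·10° lat → SW at lon -20°, lat -40°.
Square 5, 6: +5·2° lon, +6·1° lat → SW at lon -10°, lat -34°.
Subsquare b=1, o=14: +1·0.0833333° lon, +14·0.0416667° lat → SW at lon -9.91667°, lat -33.4167°.
Cell spans 0.0833333° lon × 0.0416667° lat. NE corner is SW corner plus one full cell.
latitude 33.3750° S, longitude 9.8333° W.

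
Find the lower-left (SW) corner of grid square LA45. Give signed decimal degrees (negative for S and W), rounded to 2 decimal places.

Field L=11, A=0: +11·20° lon, +0·10° lat → SW at lon 40°, lat -90°.
Square 4, 5: +4·2° lon, +5·1° lat → SW at lon 48°, lat -85°.
latitude -85.00, longitude 48.00.

-85.00, 48.00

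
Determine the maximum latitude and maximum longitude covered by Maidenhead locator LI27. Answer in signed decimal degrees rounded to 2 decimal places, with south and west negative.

-2.00, 46.00

Field L=11, I=8: +11·20° lon, +8·10° lat → SW at lon 40°, lat -10°.
Square 2, 7: +2·2° lon, +7·1° lat → SW at lon 44°, lat -3°.
Cell spans 2° lon × 1° lat. NE corner is SW corner plus one full cell.
latitude -2.00, longitude 46.00.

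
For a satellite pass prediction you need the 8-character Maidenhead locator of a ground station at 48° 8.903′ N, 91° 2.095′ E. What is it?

NN58md45

Offset from 180°W / 90°S: lon 271.03492°, lat 138.14838°.
Field (20°×10°, letters A–R): 271.03492/20 → 13 → N, 138.14838/10 → 13 → N; chars NN.
Square (2°×1°, digits 0–9): 11.03492/2 → 5, 8.14838/1 → 8; chars 58.
Subsquare (5′×2.5′, letters a–x): 1.03492/0.0833333 → 12 → m, 0.14838/0.0416667 → 3 → d; chars md.
Extended square (30″×15″, digits 0–9): 0.03492/0.00833333 → 4, 0.02338/0.00416667 → 5; chars 45.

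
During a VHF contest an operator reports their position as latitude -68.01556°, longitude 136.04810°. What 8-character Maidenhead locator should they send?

PC81ax56

Shift to the Maidenhead origin (180°W, 90°S): lon 316.04810, lat 21.98444.
Field: 316.04810/20 → 15 → P, 21.98444/10 → 2 → C; chars PC.
Square: 16.04810/2 → 8, 1.98444/1 → 1; chars 81.
Subsquare: 0.04810/0.0833333 → 0 → a, 0.98444/0.0416667 → 23 → x; chars ax.
Extended square: 0.04810/0.00833333 → 5, 0.02611/0.00416667 → 6; chars 56.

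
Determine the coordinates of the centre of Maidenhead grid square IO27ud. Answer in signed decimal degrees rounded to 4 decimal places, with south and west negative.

57.1458, -14.2917

Field I=8, O=14: +8·20° lon, +14·10° lat → SW at lon -20°, lat 50°.
Square 2, 7: +2·2° lon, +7·1° lat → SW at lon -16°, lat 57°.
Subsquare u=20, d=3: +20·0.0833333° lon, +3·0.0416667° lat → SW at lon -14.3333°, lat 57.125°.
Cell spans 0.0833333° lon × 0.0416667° lat. Centre is SW corner plus half of each.
latitude 57.1458, longitude -14.2917.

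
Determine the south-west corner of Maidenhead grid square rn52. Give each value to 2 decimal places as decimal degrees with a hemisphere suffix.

Field R=17, N=13: +17·20° lon, +13·10° lat → SW at lon 160°, lat 40°.
Square 5, 2: +5·2° lon, +2·1° lat → SW at lon 170°, lat 42°.
latitude 42.00° N, longitude 170.00° E.

42.00° N, 170.00° E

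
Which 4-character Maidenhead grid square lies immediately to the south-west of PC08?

OC97

Longitude square 0; −1 → -1, wraps to 9, carry into field.
Longitude field P = 15; −1 → 14 = O.
Latitude square 8; −1 → 7.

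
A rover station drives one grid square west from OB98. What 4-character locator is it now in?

Longitude square 9; −1 → 8.
The latitude characters are unchanged.

OB88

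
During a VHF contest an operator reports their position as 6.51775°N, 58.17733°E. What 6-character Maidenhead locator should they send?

LJ96cm

Offset from 180°W / 90°S: lon 238.1773°, lat 96.5178°.
Field: 238.1773/20 → 11 → L, 96.5178/10 → 9 → J; chars LJ.
Square: 18.1773/2 → 9, 6.5178/1 → 6; chars 96.
Subsquare: 0.1773/0.0833333 → 2 → c, 0.5178/0.0416667 → 12 → m; chars cm.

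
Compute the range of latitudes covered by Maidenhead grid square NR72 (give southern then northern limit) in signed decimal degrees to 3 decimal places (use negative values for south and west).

Field N=13, R=17: +13·20° lon, +17·10° lat → SW at lon 80°, lat 80°.
Square 7, 2: +7·2° lon, +2·1° lat → SW at lon 94°, lat 82°.
Cell spans 2° lon × 1° lat.
south 82.000, north 83.000.

82.000, 83.000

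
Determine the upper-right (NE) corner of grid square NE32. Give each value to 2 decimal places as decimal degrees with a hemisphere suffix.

47.00° S, 88.00° E

Field N=13, E=4: +13·20° lon, +4·10° lat → SW at lon 80°, lat -50°.
Square 3, 2: +3·2° lon, +2·1° lat → SW at lon 86°, lat -48°.
Cell spans 2° lon × 1° lat. NE corner is SW corner plus one full cell.
latitude 47.00° S, longitude 88.00° E.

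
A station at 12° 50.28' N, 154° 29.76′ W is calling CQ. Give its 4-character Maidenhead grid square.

Add 180° to longitude and 90° to latitude: 25.50, 102.84.
Field: lon ⌊25.50/20⌋ = 1 → B; lat ⌊102.84/10⌋ = 10 → K.
Square: lon ⌊5.50/2⌋ = 2; lat ⌊2.84/1⌋ = 2.

BK22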